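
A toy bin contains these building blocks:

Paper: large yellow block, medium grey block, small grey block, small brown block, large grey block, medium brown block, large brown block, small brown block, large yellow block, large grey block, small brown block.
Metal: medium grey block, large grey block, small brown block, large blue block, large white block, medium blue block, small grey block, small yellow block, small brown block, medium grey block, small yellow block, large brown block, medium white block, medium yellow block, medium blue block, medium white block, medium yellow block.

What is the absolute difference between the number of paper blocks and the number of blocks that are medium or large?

paper blocks: 11. blocks that are medium or large: 19.
|11 − 19| = 19 − 11 = 8.

8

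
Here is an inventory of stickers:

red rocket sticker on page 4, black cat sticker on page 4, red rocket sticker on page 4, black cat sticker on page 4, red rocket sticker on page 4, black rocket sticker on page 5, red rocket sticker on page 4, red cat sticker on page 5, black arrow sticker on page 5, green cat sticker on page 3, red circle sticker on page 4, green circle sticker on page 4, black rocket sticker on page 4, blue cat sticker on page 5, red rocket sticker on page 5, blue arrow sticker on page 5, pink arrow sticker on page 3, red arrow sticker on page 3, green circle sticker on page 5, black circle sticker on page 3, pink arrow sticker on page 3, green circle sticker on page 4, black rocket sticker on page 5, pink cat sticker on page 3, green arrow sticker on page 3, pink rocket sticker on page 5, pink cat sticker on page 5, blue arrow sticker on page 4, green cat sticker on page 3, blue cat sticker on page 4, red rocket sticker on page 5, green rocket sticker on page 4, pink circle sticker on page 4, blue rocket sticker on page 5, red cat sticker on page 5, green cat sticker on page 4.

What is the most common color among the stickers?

Counts by color: red 10, green 8, black 7, pink 6, blue 5.
The maximum is 10, held uniquely by red.

red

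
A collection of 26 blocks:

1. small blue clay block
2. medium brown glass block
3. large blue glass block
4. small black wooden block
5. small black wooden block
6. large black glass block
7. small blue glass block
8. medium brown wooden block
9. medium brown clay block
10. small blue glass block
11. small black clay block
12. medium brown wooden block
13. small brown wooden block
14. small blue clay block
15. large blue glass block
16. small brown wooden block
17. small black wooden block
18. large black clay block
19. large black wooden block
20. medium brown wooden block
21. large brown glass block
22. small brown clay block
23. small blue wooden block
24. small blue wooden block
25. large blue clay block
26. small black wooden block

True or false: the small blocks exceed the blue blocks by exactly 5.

There are 14 small blocks.
There are 9 blue blocks.
The claim requires 14 − 9 (= 5) to equal 5, which holds.

True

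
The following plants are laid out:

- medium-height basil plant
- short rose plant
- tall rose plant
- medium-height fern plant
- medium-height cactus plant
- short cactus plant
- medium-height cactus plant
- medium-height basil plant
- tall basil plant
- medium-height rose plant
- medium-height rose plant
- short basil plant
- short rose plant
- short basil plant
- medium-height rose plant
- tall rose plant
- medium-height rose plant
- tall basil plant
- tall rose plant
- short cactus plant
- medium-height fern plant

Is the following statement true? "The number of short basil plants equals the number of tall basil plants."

There are 2 short basil plants.
There are 2 tall basil plants.
The claim requires 2 = 2, which holds.

True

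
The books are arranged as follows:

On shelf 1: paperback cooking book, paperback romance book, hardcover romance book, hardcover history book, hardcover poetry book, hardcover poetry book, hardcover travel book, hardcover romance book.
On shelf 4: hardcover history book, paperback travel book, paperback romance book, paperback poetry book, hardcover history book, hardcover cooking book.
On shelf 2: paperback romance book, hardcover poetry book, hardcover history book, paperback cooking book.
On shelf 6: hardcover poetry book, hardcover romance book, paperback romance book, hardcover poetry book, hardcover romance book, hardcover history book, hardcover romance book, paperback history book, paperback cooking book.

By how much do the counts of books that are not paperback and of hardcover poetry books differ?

books that are not paperback: 17. hardcover poetry books: 5.
|17 − 5| = 17 − 5 = 12.

12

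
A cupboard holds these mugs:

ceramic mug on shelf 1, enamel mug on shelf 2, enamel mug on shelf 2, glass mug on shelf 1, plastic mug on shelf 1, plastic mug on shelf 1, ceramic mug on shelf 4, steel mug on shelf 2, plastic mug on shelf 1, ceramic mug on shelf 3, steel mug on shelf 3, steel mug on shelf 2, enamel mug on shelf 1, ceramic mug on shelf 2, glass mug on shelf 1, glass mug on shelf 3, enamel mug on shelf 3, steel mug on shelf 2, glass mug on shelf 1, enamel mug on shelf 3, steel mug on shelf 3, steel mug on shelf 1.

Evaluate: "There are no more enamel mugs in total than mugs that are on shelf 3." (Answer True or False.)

True

|enamel mugs| = 5.
|mugs on shelf 3| = 6.
The claim requires 5 ≤ 6, which holds.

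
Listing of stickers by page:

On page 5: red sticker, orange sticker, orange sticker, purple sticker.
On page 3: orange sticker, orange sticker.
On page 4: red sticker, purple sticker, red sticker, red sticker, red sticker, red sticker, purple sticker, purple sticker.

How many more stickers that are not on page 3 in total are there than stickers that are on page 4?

4

stickers that are not on page 3: 12.
stickers on page 4: 8.
12 − 8 = 4.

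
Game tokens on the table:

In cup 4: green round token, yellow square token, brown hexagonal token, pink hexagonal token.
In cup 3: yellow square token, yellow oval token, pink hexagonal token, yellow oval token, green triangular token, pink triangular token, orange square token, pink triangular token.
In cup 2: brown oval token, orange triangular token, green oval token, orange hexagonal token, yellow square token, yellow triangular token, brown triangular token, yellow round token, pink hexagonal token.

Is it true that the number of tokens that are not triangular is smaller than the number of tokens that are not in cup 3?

There are 15 tokens that are not triangular.
There are 13 tokens that are not in cup 3.
The claim requires 15 < 13, which does not hold.

False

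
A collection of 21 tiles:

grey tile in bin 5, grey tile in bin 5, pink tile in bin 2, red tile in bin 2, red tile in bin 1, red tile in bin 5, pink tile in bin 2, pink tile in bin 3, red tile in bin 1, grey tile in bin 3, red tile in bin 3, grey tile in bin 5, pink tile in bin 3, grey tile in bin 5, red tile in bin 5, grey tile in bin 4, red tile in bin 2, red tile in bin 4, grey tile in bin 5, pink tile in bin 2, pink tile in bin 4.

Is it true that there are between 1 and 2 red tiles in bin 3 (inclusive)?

There is 1 red tile in bin 3.
The claim requires 1 ≤ 1 ≤ 2, which holds.

True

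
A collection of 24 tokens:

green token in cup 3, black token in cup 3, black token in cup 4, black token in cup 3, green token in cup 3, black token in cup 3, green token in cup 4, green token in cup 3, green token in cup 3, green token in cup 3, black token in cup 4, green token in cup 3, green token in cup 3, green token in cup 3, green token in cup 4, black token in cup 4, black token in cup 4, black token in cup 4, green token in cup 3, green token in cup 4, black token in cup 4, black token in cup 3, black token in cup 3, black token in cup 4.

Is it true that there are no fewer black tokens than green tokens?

True

|black tokens| = 12.
|green tokens| = 12.
The claim requires 12 ≥ 12, which holds.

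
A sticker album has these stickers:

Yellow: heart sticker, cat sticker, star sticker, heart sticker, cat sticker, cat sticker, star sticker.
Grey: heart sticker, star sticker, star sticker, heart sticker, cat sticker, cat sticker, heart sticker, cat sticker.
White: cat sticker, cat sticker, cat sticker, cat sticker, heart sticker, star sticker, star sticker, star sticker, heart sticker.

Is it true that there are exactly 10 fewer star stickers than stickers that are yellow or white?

False

star stickers: 7.
stickers that are yellow or white: 16.
The claim requires 16 − 7 (= 9) to equal 10, which does not hold.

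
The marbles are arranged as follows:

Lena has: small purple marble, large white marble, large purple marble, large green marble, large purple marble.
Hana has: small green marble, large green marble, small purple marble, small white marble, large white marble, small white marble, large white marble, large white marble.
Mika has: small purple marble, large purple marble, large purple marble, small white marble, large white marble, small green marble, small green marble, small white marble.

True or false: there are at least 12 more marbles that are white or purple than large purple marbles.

True

|marbles that are white or purple| = 16.
|large purple marbles| = 4.
The claim requires 16 − 4 = 12 ≥ 12, which holds.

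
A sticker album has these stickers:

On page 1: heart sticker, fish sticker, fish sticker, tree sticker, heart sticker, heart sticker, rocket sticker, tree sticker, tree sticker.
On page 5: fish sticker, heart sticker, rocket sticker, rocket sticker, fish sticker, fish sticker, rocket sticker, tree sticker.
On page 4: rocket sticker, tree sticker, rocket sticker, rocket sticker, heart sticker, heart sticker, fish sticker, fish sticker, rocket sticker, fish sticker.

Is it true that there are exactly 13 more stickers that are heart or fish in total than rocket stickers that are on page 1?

There are 14 stickers that are heart or fish.
There is 1 rocket sticker on page 1.
The claim requires 14 − 1 (= 13) to equal 13, which holds.

True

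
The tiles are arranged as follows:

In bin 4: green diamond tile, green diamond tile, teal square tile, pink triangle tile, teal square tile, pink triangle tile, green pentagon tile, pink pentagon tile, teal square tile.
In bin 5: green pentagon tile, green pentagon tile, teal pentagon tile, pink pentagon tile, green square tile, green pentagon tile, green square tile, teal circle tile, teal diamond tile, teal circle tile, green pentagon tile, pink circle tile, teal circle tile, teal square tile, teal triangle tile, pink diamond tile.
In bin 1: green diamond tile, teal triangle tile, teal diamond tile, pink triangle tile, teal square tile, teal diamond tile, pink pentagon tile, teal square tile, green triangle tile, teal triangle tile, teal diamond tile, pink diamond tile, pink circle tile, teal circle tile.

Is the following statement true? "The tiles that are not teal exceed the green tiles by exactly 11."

False

tiles that are not teal: 21.
green tiles: 11.
The claim requires 21 − 11 (= 10) to equal 11, which does not hold.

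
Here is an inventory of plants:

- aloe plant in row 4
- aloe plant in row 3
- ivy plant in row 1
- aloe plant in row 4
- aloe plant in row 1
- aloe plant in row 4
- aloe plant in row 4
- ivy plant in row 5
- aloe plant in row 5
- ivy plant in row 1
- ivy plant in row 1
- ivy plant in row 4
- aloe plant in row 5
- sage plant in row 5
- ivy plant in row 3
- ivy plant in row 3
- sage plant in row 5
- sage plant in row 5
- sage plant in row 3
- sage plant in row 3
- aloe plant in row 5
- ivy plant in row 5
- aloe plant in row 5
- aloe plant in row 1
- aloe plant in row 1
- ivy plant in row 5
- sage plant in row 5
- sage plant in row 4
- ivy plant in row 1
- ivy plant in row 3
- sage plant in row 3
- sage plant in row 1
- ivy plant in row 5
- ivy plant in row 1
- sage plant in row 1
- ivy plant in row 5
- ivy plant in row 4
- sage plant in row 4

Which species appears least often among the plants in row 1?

sage

Counts by species (restricted to plants in row 1): ivy 5, aloe 3, sage 2.
The minimum is 2, held uniquely by sage.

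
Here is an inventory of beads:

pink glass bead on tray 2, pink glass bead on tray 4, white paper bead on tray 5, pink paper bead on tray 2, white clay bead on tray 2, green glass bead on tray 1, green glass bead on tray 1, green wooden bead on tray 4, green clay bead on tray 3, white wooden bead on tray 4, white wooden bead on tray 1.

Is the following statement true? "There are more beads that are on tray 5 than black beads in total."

True

|beads on tray 5| = 1.
|black beads| = 0.
The claim requires 1 > 0, which holds.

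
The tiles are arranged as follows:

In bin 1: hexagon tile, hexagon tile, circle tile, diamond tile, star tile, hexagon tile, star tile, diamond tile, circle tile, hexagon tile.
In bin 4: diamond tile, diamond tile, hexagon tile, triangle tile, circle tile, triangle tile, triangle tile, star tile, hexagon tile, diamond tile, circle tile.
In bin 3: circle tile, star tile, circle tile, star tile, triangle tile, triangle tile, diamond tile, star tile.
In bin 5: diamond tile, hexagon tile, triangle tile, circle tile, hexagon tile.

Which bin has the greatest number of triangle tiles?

bin 4

Counts by bin (restricted to triangle tiles): bin 4→3, bin 3→2, bin 5→1, bin 1→0.
The maximum is 3, held uniquely by bin 4.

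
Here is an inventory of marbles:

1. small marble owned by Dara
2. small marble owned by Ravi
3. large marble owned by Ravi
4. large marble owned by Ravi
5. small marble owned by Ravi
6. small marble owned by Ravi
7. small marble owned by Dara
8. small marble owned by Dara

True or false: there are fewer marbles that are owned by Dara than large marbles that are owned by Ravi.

Count of marbles owned by Dara: 3.
Count of large marbles owned by Ravi: 2.
The claim requires 3 < 2, which does not hold.

False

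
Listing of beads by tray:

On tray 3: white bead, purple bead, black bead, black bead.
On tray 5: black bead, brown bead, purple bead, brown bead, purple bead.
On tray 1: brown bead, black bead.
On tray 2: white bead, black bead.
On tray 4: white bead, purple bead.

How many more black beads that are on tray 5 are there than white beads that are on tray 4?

black beads on tray 5: 1.
white beads on tray 4: 1.
1 − 1 = 0.

0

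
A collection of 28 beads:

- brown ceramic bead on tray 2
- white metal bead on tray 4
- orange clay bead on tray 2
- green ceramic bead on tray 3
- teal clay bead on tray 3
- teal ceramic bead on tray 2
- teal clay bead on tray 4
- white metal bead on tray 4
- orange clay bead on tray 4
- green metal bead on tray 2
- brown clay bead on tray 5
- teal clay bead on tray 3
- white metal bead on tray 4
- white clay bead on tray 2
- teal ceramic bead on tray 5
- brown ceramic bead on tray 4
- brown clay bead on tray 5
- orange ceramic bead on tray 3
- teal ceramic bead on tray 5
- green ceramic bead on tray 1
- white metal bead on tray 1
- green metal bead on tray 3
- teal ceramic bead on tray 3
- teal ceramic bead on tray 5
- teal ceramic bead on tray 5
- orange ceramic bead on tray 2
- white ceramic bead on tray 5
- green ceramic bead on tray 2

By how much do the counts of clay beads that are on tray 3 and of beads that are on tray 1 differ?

clay beads on tray 3: 2. beads on tray 1: 2.
|2 − 2| = 2 − 2 = 0.

0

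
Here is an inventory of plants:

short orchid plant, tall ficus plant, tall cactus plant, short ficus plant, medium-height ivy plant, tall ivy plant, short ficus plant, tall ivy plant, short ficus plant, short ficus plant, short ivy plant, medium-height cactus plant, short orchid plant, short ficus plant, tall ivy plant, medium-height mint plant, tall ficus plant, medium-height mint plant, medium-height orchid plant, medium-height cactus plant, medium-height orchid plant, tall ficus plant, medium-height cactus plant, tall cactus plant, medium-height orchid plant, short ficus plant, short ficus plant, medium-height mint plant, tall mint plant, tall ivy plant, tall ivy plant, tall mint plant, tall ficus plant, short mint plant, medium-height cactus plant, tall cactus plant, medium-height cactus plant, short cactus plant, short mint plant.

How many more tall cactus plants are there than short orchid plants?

1

tall cactus plants: 3.
short orchid plants: 2.
3 − 2 = 1.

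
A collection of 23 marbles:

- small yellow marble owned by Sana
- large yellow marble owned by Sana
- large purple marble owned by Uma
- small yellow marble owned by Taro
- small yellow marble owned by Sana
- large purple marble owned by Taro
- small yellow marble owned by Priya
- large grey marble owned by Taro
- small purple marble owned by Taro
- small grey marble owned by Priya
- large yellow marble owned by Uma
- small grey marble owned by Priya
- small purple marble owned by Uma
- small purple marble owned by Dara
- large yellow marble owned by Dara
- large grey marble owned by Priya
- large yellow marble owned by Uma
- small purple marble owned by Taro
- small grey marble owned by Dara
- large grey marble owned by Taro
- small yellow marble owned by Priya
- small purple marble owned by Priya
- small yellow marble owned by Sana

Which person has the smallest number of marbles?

Dara

Counts by owner: Taro→6, Priya→6, Uma→4, Sana→4, Dara→3.
The minimum is 3, held uniquely by Dara.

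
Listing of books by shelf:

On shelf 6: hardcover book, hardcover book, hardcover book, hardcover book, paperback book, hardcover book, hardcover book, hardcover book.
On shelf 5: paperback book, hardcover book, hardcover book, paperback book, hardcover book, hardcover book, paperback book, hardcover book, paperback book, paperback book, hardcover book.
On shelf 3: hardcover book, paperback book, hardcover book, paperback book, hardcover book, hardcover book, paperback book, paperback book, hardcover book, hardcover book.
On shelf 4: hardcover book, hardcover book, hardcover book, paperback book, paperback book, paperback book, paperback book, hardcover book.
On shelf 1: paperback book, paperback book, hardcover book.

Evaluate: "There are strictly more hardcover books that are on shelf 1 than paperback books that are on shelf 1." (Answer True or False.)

False

|hardcover books on shelf 1| = 1.
|paperback books on shelf 1| = 2.
The claim requires 1 > 2, which does not hold.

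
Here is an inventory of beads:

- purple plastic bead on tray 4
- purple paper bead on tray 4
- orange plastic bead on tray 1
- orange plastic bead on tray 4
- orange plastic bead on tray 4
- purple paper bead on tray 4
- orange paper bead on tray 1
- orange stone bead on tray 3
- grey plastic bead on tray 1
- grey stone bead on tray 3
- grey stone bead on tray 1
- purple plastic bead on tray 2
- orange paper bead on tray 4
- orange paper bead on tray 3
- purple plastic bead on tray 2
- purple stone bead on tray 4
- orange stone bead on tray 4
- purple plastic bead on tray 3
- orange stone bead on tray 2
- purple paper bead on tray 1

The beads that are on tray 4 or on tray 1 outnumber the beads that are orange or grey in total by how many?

beads on tray 4 or on tray 1: 13.
beads that are orange or grey: 12.
13 − 12 = 1.

1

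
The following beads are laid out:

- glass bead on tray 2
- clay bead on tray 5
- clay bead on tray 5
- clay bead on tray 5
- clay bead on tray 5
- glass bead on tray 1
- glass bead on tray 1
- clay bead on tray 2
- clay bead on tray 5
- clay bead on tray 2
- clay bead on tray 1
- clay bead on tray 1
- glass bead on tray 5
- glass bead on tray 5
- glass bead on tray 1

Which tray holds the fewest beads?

Counts by tray: tray 5→7, tray 1→5, tray 2→3.
The minimum is 3, held uniquely by tray 2.

tray 2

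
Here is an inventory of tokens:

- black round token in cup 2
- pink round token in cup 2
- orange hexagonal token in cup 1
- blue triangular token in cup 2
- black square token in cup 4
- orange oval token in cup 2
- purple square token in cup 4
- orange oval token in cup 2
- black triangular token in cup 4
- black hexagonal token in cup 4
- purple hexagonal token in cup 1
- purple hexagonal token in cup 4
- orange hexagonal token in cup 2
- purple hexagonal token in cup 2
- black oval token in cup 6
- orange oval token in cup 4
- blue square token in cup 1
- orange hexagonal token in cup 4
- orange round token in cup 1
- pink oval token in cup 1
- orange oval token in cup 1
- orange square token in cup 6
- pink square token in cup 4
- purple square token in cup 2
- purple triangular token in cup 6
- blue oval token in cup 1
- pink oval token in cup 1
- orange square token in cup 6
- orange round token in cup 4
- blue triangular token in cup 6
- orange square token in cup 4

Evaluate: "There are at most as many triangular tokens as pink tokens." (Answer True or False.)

True

triangular tokens: 4.
pink tokens: 4.
The claim requires 4 ≤ 4, which holds.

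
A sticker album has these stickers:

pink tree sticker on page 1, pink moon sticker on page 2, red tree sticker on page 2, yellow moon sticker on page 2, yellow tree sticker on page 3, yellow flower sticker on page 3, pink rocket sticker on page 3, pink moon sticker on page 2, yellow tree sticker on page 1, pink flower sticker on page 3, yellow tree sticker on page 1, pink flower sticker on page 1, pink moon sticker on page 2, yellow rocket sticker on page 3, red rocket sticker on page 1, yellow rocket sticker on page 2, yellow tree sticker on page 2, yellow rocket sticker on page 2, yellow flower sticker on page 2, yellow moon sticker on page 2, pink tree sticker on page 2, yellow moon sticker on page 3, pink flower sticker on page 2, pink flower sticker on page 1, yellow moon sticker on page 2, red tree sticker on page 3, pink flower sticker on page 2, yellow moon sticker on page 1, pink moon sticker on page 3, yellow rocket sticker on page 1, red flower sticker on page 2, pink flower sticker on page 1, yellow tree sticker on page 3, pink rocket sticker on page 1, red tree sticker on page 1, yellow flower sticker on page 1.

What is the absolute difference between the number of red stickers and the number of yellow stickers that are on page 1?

0

red stickers: 5. yellow stickers on page 1: 5.
|5 − 5| = 5 − 5 = 0.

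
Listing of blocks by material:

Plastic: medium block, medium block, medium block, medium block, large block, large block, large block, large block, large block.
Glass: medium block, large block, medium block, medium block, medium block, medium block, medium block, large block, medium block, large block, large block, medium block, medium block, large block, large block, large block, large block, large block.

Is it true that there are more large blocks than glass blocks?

large blocks: 14.
glass blocks: 18.
The claim requires 14 > 18, which does not hold.

False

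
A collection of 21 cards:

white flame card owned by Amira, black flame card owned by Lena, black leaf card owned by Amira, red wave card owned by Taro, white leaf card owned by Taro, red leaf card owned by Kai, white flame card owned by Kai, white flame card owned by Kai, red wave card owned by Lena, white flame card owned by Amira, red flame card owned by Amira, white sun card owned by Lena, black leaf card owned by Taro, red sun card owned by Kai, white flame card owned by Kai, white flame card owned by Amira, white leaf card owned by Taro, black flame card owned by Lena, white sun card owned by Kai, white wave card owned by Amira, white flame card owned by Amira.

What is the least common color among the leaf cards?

red

Counts by color (restricted to leaf cards): black 2, white 2, red 1.
The minimum is 1, held uniquely by red.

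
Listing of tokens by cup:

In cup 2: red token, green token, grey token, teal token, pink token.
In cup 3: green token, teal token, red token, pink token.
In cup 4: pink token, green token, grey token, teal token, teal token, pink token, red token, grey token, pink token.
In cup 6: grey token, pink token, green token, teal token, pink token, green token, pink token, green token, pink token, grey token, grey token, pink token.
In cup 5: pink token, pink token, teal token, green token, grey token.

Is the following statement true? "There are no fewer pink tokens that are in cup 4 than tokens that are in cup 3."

False

There are 3 pink tokens in cup 4.
There are 4 tokens in cup 3.
The claim requires 3 ≥ 4, which does not hold.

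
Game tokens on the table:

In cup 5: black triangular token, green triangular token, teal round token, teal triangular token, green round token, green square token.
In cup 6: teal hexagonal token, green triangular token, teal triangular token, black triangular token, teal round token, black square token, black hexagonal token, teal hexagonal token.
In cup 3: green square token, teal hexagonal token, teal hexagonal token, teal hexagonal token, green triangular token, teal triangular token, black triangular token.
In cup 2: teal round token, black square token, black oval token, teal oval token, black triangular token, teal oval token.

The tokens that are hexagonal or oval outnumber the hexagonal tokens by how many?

tokens that are hexagonal or oval: 9.
hexagonal tokens: 6.
9 − 6 = 3.

3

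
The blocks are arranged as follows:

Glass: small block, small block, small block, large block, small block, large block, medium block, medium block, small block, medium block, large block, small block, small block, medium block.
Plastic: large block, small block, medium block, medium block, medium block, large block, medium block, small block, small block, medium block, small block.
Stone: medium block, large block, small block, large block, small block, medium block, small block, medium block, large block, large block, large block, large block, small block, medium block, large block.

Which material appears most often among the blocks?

Counts by material: stone 15, glass 14, plastic 11.
The maximum is 15, held uniquely by stone.

stone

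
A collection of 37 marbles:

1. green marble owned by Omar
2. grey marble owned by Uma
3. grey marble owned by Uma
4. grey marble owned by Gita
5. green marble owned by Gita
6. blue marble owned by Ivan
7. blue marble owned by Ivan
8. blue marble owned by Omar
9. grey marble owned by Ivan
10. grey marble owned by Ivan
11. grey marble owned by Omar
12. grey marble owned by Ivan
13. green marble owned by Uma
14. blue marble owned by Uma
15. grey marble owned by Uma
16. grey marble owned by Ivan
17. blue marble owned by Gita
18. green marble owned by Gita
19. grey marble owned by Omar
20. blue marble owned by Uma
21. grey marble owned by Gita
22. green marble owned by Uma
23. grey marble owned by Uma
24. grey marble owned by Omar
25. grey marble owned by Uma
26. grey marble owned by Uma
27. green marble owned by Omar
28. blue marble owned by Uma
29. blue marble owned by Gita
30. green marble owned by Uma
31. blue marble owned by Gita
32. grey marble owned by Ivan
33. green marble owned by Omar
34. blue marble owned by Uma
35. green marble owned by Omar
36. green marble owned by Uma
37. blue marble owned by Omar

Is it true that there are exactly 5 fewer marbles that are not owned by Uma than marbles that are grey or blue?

False

|marbles that are not owned by Uma| = 23.
|marbles that are grey or blue| = 27.
The claim requires 27 − 23 (= 4) to equal 5, which does not hold.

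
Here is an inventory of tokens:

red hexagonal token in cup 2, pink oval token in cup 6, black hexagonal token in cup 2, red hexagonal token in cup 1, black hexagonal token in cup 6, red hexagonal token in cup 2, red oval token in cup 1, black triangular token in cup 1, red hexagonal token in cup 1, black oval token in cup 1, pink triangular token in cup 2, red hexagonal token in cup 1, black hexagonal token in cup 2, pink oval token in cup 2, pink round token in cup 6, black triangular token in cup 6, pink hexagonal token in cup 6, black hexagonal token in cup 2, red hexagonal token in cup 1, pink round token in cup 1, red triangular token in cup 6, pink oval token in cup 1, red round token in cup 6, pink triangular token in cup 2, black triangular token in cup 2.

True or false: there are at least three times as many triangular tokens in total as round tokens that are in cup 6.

triangular tokens: 6.
round tokens in cup 6: 2.
The claim requires 6 ≥ 3 × 2 = 6, which holds.

True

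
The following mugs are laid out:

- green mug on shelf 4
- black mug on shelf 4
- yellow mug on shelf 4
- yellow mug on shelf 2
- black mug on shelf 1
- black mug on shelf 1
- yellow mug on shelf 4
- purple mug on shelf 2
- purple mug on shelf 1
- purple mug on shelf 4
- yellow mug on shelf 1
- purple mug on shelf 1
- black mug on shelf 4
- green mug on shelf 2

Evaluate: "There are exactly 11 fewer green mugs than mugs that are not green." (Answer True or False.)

green mugs: 2.
mugs that are not green: 12.
The claim requires 12 − 2 (= 10) to equal 11, which does not hold.

False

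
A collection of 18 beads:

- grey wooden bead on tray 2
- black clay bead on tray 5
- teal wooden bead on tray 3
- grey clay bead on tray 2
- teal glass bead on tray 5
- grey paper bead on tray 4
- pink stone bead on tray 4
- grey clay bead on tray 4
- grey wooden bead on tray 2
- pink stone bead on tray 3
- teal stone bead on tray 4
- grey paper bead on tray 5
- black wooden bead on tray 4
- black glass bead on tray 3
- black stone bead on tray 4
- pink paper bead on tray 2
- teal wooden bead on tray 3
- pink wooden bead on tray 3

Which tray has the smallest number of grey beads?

tray 3

Counts by tray (restricted to grey beads): tray 2→3, tray 4→2, tray 5→1, tray 3→0.
The minimum is 0, held uniquely by tray 3.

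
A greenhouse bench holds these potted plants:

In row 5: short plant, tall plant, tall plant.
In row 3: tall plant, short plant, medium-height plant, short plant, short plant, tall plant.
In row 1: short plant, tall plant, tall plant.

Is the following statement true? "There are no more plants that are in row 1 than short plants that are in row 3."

There are 3 plants in row 1.
There are 3 short plants in row 3.
The claim requires 3 ≤ 3, which holds.

True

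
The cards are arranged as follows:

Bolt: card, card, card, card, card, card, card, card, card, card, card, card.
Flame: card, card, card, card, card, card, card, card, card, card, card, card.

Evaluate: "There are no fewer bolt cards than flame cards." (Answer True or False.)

True

There are 12 bolt cards.
There are 12 flame cards.
The claim requires 12 ≥ 12, which holds.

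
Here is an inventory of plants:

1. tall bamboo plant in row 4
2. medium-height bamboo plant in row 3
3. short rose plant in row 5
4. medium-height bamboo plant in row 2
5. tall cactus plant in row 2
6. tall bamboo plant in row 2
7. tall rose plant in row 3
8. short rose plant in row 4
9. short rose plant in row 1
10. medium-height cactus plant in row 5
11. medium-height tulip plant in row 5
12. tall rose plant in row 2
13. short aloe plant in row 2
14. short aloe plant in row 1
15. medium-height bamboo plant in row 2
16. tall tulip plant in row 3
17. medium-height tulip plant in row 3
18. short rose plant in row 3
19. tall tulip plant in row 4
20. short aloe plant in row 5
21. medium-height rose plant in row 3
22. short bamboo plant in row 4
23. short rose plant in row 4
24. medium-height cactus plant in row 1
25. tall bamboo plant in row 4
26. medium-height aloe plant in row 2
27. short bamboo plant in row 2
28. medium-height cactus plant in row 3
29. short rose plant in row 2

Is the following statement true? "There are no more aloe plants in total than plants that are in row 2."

|aloe plants| = 4.
|plants in row 2| = 9.
The claim requires 4 ≤ 9, which holds.

True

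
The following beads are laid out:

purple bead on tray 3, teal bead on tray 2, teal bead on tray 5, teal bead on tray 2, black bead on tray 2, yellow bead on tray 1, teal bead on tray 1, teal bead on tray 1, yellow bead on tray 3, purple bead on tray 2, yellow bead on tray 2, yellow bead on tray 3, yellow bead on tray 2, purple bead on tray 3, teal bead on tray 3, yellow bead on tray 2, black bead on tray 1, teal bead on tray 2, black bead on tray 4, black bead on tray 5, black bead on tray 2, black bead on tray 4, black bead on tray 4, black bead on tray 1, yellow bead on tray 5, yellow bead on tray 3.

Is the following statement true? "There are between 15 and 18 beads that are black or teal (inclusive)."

There are 15 beads that are black or teal.
The claim requires 15 ≤ 15 ≤ 18, which holds.

True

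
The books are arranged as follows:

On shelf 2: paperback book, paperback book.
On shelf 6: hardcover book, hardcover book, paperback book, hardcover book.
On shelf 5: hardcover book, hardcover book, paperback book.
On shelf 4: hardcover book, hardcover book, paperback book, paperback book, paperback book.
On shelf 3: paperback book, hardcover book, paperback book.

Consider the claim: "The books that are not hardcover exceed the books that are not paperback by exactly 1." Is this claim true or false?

books that are not hardcover: 9.
books that are not paperback: 8.
The claim requires 9 − 8 (= 1) to equal 1, which holds.

True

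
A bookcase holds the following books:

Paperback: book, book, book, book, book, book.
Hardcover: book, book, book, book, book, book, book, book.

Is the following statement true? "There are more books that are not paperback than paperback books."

True

|books that are not paperback| = 8.
|paperback books| = 6.
The claim requires 8 > 6, which holds.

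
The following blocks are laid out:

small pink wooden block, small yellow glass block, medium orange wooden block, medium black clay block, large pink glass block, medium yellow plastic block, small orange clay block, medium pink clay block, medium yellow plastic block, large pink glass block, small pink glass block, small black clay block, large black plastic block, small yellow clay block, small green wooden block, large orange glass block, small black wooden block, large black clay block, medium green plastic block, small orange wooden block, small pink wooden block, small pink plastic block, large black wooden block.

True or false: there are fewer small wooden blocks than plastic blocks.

|small wooden blocks| = 5.
|plastic blocks| = 5.
The claim requires 5 < 5, which does not hold.

False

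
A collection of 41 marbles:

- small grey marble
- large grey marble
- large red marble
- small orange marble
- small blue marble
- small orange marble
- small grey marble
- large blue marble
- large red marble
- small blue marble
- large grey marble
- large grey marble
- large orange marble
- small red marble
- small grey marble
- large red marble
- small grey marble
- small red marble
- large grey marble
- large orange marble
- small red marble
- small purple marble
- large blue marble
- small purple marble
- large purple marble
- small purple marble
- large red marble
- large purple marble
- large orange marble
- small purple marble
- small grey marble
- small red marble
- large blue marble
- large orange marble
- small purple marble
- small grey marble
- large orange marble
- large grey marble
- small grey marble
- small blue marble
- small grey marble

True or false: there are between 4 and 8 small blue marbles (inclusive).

|small blue marbles| = 3.
The claim requires 4 ≤ 3 ≤ 8, which does not hold.

False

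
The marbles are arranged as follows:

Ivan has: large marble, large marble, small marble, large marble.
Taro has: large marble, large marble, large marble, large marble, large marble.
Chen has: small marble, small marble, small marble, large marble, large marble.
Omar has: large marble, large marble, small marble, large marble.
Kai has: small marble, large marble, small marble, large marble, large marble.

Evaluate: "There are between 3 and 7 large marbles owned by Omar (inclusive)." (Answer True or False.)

large marbles owned by Omar: 3.
The claim requires 3 ≤ 3 ≤ 7, which holds.

True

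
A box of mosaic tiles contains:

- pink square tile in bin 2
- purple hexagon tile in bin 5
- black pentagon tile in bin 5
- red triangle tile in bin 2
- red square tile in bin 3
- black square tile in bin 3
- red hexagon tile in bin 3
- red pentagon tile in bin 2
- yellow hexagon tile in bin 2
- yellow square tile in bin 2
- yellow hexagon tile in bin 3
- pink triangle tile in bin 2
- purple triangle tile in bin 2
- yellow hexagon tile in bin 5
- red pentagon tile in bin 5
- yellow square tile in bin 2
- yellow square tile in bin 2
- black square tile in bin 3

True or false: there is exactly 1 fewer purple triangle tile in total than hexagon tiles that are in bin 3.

True

|purple triangle tiles| = 1.
|hexagon tiles in bin 3| = 2.
The claim requires 2 − 1 (= 1) to equal 1, which holds.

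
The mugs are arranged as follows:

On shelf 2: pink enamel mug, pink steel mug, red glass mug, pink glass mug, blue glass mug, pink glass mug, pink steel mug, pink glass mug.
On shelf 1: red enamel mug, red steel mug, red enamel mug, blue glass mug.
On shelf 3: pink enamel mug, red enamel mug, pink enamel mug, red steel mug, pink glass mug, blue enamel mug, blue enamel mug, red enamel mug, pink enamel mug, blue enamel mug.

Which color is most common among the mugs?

pink

Counts by color: pink 10, red 7, blue 5.
The maximum is 10, held uniquely by pink.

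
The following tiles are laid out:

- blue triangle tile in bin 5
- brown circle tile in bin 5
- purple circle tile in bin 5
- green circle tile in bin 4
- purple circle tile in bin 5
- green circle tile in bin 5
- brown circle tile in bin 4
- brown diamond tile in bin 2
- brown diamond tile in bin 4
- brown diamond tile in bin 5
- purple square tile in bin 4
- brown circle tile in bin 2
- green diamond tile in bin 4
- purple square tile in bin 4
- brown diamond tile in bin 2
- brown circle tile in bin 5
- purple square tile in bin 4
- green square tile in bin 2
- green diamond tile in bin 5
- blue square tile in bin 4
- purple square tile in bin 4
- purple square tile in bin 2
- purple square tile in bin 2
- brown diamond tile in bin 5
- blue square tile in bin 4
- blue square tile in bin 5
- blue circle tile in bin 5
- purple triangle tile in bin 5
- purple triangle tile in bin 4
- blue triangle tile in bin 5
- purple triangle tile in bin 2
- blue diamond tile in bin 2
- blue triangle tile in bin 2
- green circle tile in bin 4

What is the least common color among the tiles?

Counts by color: purple 11, brown 9, blue 8, green 6.
The minimum is 6, held uniquely by green.

green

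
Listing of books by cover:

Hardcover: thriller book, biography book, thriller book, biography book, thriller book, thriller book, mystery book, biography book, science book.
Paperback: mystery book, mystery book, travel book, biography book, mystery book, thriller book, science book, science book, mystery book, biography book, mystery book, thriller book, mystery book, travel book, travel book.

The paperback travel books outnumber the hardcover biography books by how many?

0

paperback travel books: 3.
hardcover biography books: 3.
3 − 3 = 0.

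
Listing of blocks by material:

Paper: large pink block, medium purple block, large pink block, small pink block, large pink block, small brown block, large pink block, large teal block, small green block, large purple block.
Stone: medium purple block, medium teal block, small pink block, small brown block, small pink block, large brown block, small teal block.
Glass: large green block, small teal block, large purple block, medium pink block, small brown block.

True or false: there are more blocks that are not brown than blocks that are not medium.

There are 18 blocks that are not brown.
There are 18 blocks that are not medium.
The claim requires 18 > 18, which does not hold.

False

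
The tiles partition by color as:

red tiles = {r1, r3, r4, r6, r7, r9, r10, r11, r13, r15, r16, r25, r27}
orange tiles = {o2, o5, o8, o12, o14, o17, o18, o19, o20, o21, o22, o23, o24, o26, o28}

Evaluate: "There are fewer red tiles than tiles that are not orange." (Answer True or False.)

|red tiles| = 13.
|tiles that are not orange| = 13.
The claim requires 13 < 13, which does not hold.

False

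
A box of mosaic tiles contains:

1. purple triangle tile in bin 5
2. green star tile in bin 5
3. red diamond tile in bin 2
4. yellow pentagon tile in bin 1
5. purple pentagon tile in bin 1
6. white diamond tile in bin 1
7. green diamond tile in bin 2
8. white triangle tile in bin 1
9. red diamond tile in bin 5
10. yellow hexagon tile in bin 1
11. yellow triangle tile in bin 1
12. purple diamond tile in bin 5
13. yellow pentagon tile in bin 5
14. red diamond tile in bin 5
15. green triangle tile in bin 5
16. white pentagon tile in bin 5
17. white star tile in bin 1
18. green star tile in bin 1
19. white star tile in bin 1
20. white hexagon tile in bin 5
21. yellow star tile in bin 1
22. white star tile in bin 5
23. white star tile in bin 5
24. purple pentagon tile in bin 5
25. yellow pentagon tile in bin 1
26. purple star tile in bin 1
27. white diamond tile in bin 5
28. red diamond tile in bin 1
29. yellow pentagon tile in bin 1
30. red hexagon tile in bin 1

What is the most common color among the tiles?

white

Counts by color: white 9, yellow 7, red 5, purple 5, green 4.
The maximum is 9, held uniquely by white.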